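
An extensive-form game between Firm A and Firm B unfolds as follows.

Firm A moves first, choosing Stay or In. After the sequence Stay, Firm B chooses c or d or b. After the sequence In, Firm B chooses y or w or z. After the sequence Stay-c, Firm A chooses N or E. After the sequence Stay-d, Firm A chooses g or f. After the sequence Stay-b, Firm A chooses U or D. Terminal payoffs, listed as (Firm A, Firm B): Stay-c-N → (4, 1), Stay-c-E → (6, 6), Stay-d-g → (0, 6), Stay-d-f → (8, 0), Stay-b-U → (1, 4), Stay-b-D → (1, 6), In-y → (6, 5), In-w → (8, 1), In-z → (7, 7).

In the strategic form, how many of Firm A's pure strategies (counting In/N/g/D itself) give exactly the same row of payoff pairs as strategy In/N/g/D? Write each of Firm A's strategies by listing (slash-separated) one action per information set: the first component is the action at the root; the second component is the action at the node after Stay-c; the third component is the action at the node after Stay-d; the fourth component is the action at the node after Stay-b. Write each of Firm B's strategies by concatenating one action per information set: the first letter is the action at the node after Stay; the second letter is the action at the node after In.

8

Row for In/N/g/D (columns cy, cw, cz, dy, dw, dz, by, bw, bz): (6,5) (8,1) (7,7) (6,5) (8,1) (7,7) (6,5) (8,1) (7,7).
Under In/N/g/D, Firm A's choice at the node after Stay-c and at the node after Stay-d and at the node after Stay-b can never be reached regardless of what Firm B does, so varying those choices leaves every outcome unchanged.
Holding the reachable choices fixed and varying the unreachable ones freely already gives 2 × 2 × 2 = 8 equivalent strategies.
No other strategy reproduces this row, so those 8 are the full class: In/N/g/U, In/N/g/D, In/N/f/U, In/N/f/D, In/E/g/U, In/E/g/D, In/E/f/U, In/E/f/D.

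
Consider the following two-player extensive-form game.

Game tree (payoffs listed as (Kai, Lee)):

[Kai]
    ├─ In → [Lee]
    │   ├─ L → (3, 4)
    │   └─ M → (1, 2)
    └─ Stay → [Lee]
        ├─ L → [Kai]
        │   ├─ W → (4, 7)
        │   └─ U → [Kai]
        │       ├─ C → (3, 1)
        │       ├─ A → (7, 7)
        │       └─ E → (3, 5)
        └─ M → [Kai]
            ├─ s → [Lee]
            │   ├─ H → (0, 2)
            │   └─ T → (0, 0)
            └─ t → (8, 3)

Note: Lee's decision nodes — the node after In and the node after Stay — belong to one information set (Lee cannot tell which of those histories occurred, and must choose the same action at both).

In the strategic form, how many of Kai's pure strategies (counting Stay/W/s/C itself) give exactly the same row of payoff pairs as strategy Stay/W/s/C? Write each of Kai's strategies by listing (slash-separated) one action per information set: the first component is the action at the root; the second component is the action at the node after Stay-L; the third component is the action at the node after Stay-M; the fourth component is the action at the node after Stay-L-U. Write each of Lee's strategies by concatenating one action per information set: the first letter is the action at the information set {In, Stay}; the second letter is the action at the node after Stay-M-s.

3

Row for Stay/W/s/C (columns LH, LT, MH, MT): (4,7) (4,7) (0,2) (0,0).
Under Stay/W/s/C, Kai's choice at the node after Stay-L-U can never be reached regardless of what Lee does, so varying those choices leaves every outcome unchanged.
Holding the reachable choices fixed and varying the unreachable one freely already gives 3 equivalent strategies.
No other strategy reproduces this row, so those 3 are the full class: Stay/W/s/C, Stay/W/s/A, Stay/W/s/E.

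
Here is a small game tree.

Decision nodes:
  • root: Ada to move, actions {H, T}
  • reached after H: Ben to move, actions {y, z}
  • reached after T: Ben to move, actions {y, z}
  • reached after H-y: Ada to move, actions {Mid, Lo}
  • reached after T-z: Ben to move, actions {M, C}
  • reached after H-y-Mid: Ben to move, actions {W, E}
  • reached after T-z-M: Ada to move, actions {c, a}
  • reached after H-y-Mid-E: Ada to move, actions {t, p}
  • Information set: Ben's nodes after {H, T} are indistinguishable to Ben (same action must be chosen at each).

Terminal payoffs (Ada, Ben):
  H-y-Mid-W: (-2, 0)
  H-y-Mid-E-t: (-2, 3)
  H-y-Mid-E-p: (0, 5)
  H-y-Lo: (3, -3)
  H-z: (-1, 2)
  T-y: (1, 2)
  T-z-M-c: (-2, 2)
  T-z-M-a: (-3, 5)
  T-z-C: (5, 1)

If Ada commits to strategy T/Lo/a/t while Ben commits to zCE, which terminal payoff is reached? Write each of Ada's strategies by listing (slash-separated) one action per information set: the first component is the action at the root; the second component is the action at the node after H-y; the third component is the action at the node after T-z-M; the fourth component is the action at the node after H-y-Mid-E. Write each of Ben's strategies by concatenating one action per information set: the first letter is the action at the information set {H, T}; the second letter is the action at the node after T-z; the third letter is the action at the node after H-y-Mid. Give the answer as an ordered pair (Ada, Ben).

(5, 1)

Trace the play path from the root:
  Ada plays T
  Ben plays z at [T]
  Ben plays C at [T-z]
→ terminal payoff (5, 1).
(Ada's choice at the node after H-y is never reached on this path, so it doesn't affect the outcome.)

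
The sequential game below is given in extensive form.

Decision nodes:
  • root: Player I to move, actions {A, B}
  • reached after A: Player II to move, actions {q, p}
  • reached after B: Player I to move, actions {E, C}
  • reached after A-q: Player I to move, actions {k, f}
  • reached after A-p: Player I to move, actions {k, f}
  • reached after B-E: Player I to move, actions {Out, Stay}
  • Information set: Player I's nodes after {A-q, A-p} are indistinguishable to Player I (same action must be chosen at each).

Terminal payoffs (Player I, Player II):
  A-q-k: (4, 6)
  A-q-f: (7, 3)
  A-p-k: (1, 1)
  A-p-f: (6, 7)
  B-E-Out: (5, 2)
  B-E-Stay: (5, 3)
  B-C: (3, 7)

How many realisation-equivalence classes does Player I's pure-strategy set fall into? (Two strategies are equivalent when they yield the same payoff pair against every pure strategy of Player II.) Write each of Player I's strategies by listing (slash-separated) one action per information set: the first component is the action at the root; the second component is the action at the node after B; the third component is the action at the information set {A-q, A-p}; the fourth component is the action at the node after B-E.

Player I has 16 pure strategies: A/E/k/Out, A/E/k/Stay, A/E/f/Out, A/E/f/Stay, A/C/k/Out, A/C/k/Stay, A/C/f/Out, A/C/f/Stay, B/E/k/Out, B/E/k/Stay, B/E/f/Out, B/E/f/Stay, B/C/k/Out, B/C/k/Stay, B/C/f/Out, B/C/f/Stay. Columns: q, p.
{A/E/k/Out, A/E/k/Stay, A/C/k/Out, A/C/k/Stay} → row (4,6) (1,1)
{A/E/f/Out, A/E/f/Stay, A/C/f/Out, A/C/f/Stay} → row (7,3) (6,7)
{B/E/k/Out, B/E/f/Out} → row (5,2) (5,2)
{B/E/k/Stay, B/E/f/Stay} → row (5,3) (5,3)
{B/C/k/Out, B/C/k/Stay, B/C/f/Out, B/C/f/Stay} → row (3,7) (3,7)
That's 5 distinct rows out of 16 strategies.

5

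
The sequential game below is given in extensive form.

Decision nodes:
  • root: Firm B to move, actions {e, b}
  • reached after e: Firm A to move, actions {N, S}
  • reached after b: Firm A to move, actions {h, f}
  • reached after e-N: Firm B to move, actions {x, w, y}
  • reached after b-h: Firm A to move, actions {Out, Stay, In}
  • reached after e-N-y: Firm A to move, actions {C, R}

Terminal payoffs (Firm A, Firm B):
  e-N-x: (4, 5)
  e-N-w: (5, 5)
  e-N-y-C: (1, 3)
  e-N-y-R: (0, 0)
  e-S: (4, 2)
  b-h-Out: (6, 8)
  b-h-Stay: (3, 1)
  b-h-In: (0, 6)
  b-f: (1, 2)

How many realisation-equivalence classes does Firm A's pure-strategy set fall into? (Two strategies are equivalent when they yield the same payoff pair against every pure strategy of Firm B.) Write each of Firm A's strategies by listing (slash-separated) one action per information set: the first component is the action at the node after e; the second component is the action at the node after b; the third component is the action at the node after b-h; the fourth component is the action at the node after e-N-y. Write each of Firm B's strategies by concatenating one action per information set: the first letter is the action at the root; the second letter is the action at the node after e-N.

12

Firm A has 24 pure strategies: N/h/Out/C, N/h/Out/R, N/h/Stay/C, N/h/Stay/R, N/h/In/C, N/h/In/R, N/f/Out/C, N/f/Out/R, N/f/Stay/C, N/f/Stay/R, N/f/In/C, N/f/In/R, S/h/Out/C, S/h/Out/R, S/h/Stay/C, S/h/Stay/R, S/h/In/C, S/h/In/R, S/f/Out/C, S/f/Out/R, S/f/Stay/C, S/f/Stay/R, S/f/In/C, S/f/In/R. Columns: ex, ew, ey, bx, bw, by.
{N/h/Out/C} → row (4,5) (5,5) (1,3) (6,8) (6,8) (6,8)
{N/h/Out/R} → row (4,5) (5,5) (0,0) (6,8) (6,8) (6,8)
{N/h/Stay/C} → row (4,5) (5,5) (1,3) (3,1) (3,1) (3,1)
{N/h/Stay/R} → row (4,5) (5,5) (0,0) (3,1) (3,1) (3,1)
{N/h/In/C} → row (4,5) (5,5) (1,3) (0,6) (0,6) (0,6)
{N/h/In/R} → row (4,5) (5,5) (0,0) (0,6) (0,6) (0,6)
{N/f/Out/C, N/f/Stay/C, N/f/In/C} → row (4,5) (5,5) (1,3) (1,2) (1,2) (1,2)
{N/f/Out/R, N/f/Stay/R, N/f/In/R} → row (4,5) (5,5) (0,0) (1,2) (1,2) (1,2)
{S/h/Out/C, S/h/Out/R} → row (4,2) (4,2) (4,2) (6,8) (6,8) (6,8)
{S/h/Stay/C, S/h/Stay/R} → row (4,2) (4,2) (4,2) (3,1) (3,1) (3,1)
{S/h/In/C, S/h/In/R} → row (4,2) (4,2) (4,2) (0,6) (0,6) (0,6)
{S/f/Out/C, S/f/Out/R, S/f/Stay/C, S/f/Stay/R, S/f/In/C, S/f/In/R} → row (4,2) (4,2) (4,2) (1,2) (1,2) (1,2)
That's 12 distinct rows out of 24 strategies.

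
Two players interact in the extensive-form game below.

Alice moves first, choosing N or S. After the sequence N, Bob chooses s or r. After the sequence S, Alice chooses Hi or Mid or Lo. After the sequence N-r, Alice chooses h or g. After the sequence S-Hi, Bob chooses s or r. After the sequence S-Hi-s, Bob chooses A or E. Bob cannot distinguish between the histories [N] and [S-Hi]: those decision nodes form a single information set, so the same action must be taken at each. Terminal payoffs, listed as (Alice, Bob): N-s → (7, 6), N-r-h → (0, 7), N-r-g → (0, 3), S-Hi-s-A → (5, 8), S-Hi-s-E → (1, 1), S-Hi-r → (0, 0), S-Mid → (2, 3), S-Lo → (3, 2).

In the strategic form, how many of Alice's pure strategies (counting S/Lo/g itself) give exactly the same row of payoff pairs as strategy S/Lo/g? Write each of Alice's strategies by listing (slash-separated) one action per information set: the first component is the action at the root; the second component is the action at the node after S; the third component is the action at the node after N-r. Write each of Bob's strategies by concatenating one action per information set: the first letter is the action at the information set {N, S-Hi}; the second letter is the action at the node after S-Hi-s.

2

Row for S/Lo/g (columns sA, sE, rA, rE): (3,2) (3,2) (3,2) (3,2).
Under S/Lo/g, Alice's choice at the node after N-r can never be reached regardless of what Bob does, so varying those choices leaves every outcome unchanged.
Holding the reachable choices fixed and varying the unreachable one freely already gives 2 equivalent strategies.
No other strategy reproduces this row, so those 2 are the full class: S/Lo/h, S/Lo/g.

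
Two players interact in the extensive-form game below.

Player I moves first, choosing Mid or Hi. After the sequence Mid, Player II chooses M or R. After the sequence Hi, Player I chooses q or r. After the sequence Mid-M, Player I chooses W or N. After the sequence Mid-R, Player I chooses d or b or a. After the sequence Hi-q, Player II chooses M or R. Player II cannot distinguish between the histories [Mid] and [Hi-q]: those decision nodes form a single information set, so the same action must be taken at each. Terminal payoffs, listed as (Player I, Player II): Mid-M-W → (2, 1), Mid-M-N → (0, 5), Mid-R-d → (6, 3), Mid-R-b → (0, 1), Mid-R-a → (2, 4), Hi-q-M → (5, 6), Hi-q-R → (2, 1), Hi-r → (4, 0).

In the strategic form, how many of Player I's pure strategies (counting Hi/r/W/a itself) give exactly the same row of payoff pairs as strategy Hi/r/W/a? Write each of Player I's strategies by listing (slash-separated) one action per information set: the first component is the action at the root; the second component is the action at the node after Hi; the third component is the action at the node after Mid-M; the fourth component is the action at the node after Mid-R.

6

Row for Hi/r/W/a (columns M, R): (4,0) (4,0).
Under Hi/r/W/a, Player I's choice at the node after Mid-M and at the node after Mid-R can never be reached regardless of what Player II does, so varying those choices leaves every outcome unchanged.
Holding the reachable choices fixed and varying the unreachable ones freely already gives 2 × 3 = 6 equivalent strategies.
No other strategy reproduces this row, so those 6 are the full class: Hi/r/W/d, Hi/r/W/b, Hi/r/W/a, Hi/r/N/d, Hi/r/N/b, Hi/r/N/a.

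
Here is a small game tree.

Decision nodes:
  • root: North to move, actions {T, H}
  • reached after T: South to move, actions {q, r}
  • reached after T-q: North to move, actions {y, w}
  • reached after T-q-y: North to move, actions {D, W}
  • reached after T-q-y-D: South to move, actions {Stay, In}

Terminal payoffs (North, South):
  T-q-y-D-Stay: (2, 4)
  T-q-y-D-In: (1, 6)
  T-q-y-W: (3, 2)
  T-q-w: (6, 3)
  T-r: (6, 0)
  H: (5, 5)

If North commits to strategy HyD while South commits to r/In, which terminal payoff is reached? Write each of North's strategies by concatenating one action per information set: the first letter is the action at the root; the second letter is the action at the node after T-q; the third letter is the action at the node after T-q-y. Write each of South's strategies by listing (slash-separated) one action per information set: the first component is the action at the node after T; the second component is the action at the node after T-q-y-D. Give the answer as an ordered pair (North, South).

(5, 5)

Trace the play path from the root:
  North plays H
→ terminal payoff (5, 5).
(North's choice at the node after T-q is never reached on this path, so it doesn't affect the outcome.)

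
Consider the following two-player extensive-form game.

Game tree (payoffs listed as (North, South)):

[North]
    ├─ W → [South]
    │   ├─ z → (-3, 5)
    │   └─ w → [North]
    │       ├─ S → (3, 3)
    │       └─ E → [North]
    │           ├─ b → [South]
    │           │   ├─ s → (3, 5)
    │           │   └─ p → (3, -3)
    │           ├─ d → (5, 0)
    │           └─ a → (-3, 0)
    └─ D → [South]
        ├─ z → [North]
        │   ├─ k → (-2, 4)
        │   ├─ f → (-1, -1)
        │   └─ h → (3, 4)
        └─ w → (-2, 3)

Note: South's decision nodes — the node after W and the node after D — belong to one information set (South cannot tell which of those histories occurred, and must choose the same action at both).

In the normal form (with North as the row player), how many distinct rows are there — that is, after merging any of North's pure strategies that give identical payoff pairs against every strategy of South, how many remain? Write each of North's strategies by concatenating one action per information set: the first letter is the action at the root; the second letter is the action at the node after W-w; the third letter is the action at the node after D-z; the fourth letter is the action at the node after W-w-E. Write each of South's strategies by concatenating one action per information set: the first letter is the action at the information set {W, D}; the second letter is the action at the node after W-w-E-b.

North has 36 pure strategies: WSkb, WSkd, WSka, WSfb, WSfd, WSfa, WShb, WShd, WSha, WEkb, WEkd, WEka, WEfb, WEfd, WEfa, WEhb, WEhd, WEha, DSkb, DSkd, DSka, DSfb, DSfd, DSfa, DShb, DShd, DSha, DEkb, DEkd, DEka, DEfb, DEfd, DEfa, DEhb, DEhd, DEha. Columns: zs, zp, ws, wp.
{WSkb, WSkd, WSka, WSfb, WSfd, WSfa, WShb, WShd, WSha} → row (-3,5) (-3,5) (3,3) (3,3)
{WEkb, WEfb, WEhb} → row (-3,5) (-3,5) (3,5) (3,-3)
{WEkd, WEfd, WEhd} → row (-3,5) (-3,5) (5,0) (5,0)
{WEka, WEfa, WEha} → row (-3,5) (-3,5) (-3,0) (-3,0)
{DSkb, DSkd, DSka, DEkb, DEkd, DEka} → row (-2,4) (-2,4) (-2,3) (-2,3)
{DSfb, DSfd, DSfa, DEfb, DEfd, DEfa} → row (-1,-1) (-1,-1) (-2,3) (-2,3)
{DShb, DShd, DSha, DEhb, DEhd, DEha} → row (3,4) (3,4) (-2,3) (-2,3)
That's 7 distinct rows out of 36 strategies.

7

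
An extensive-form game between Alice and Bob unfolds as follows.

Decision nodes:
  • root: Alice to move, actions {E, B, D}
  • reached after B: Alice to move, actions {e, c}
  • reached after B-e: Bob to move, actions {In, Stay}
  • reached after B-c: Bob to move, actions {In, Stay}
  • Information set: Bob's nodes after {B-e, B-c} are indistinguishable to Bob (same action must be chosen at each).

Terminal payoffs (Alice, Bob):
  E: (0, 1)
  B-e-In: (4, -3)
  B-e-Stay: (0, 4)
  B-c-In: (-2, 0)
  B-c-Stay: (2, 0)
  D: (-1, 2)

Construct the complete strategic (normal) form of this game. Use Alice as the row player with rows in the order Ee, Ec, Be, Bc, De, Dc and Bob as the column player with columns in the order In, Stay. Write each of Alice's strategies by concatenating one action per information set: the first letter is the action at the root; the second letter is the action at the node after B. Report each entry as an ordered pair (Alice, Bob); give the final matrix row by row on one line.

Ee: (0,1) (0,1) | Ec: (0,1) (0,1) | Be: (4,-3) (0,4) | Bc: (-2,0) (2,0) | De: (-1,2) (-1,2) | Dc: (-1,2) (-1,2)

           In     Stay
  Ee    (0,1)    (0,1)
  Ec    (0,1)    (0,1)
  Be   (4,-3)    (0,4)
  Bc   (-2,0)    (2,0)
  De   (-1,2)   (-1,2)
  Dc   (-1,2)   (-1,2)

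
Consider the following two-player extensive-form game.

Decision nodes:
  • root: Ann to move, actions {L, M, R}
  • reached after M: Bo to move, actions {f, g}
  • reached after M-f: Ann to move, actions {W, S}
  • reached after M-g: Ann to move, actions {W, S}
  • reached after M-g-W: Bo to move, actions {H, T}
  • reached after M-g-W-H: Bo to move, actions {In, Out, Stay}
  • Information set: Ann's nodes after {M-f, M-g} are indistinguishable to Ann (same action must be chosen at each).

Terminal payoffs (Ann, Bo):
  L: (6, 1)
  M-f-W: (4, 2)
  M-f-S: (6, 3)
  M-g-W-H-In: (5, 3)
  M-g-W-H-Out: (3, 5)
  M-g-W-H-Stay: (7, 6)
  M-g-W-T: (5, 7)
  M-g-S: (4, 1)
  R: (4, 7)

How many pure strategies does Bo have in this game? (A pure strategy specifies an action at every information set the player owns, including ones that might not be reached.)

Bo owns the node after M with actions {f, g} — two choices.
Bo owns the node after M-g-W with actions {H, T} — two choices.
Bo owns the node after M-g-W-H with actions {In, Out, Stay} — three choices.
A pure strategy fixes one action at each information set independently, so the count is the product 2 × 2 × 3 = 12.

12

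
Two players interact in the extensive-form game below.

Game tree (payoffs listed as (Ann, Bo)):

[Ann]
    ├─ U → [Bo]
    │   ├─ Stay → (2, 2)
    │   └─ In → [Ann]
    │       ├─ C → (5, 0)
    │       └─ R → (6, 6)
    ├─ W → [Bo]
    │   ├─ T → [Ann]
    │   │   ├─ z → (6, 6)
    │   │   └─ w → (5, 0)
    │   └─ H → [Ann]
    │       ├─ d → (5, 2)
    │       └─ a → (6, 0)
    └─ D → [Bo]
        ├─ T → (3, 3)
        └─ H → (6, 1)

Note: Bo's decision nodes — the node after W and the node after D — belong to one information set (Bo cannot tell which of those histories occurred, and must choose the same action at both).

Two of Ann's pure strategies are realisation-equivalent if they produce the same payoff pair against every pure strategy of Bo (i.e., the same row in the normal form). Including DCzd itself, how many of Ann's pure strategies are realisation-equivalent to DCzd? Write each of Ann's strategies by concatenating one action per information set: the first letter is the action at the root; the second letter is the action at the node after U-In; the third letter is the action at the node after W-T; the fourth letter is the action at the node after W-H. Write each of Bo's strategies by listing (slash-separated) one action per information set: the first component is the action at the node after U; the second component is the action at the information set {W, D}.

8

Row for DCzd (columns Stay/T, Stay/H, In/T, In/H): (3,3) (6,1) (3,3) (6,1).
Under DCzd, Ann's choice at the node after U-In and at the node after W-T and at the node after W-H can never be reached regardless of what Bo does, so varying those choices leaves every outcome unchanged.
Holding the reachable choices fixed and varying the unreachable ones freely already gives 2 × 2 × 2 = 8 equivalent strategies.
No other strategy reproduces this row, so those 8 are the full class: DCzd, DCza, DCwd, DCwa, DRzd, DRza, DRwd, DRwa.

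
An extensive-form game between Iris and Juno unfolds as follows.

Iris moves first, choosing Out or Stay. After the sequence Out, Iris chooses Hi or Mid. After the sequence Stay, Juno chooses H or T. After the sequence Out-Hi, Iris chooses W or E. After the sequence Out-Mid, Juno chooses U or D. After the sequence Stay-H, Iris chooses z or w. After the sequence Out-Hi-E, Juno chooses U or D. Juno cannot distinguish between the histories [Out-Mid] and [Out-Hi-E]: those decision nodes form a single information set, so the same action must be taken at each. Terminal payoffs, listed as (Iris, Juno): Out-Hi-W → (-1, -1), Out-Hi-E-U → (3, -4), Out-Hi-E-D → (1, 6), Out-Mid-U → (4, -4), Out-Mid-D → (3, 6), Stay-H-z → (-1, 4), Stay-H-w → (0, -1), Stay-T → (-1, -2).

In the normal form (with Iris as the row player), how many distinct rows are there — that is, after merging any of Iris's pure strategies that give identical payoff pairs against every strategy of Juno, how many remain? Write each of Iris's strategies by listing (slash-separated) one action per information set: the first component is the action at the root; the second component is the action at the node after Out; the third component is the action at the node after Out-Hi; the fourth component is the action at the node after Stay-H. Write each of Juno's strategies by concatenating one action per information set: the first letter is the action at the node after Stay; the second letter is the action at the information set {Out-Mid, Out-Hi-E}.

5

Iris has 16 pure strategies: Out/Hi/W/z, Out/Hi/W/w, Out/Hi/E/z, Out/Hi/E/w, Out/Mid/W/z, Out/Mid/W/w, Out/Mid/E/z, Out/Mid/E/w, Stay/Hi/W/z, Stay/Hi/W/w, Stay/Hi/E/z, Stay/Hi/E/w, Stay/Mid/W/z, Stay/Mid/W/w, Stay/Mid/E/z, Stay/Mid/E/w. Columns: HU, HD, TU, TD.
{Out/Hi/W/z, Out/Hi/W/w} → row (-1,-1) (-1,-1) (-1,-1) (-1,-1)
{Out/Hi/E/z, Out/Hi/E/w} → row (3,-4) (1,6) (3,-4) (1,6)
{Out/Mid/W/z, Out/Mid/W/w, Out/Mid/E/z, Out/Mid/E/w} → row (4,-4) (3,6) (4,-4) (3,6)
{Stay/Hi/W/z, Stay/Hi/E/z, Stay/Mid/W/z, Stay/Mid/E/z} → row (-1,4) (-1,4) (-1,-2) (-1,-2)
{Stay/Hi/W/w, Stay/Hi/E/w, Stay/Mid/W/w, Stay/Mid/E/w} → row (0,-1) (0,-1) (-1,-2) (-1,-2)
That's 5 distinct rows out of 16 strategies.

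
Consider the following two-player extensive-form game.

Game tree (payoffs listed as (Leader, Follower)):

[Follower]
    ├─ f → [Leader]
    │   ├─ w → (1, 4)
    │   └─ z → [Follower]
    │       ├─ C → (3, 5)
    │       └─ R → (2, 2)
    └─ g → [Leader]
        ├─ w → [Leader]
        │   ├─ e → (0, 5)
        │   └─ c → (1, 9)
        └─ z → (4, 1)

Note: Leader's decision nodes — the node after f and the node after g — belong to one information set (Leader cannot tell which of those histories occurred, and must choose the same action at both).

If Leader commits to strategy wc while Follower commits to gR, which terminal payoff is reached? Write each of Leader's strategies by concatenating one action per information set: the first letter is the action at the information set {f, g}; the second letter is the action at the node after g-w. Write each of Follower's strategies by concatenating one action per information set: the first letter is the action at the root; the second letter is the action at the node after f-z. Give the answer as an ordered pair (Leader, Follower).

Trace the play path from the root:
  Follower plays g
  Leader plays w at [g]
  Leader plays c at [g-w]
→ terminal payoff (1, 9).
(Follower's choice at the node after f-z is never reached on this path, so it doesn't affect the outcome.)

(1, 9)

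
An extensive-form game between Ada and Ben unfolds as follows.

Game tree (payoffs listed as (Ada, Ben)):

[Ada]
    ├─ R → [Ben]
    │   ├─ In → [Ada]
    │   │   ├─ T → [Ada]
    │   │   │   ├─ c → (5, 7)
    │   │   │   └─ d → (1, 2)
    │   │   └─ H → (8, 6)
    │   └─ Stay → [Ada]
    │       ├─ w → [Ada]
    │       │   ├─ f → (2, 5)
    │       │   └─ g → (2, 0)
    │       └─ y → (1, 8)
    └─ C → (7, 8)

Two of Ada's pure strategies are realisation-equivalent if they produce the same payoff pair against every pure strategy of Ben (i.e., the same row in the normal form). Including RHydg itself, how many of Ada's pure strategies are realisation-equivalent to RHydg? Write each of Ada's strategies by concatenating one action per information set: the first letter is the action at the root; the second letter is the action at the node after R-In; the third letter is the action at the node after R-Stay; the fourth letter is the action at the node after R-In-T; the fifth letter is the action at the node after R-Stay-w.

4

Row for RHydg (columns In, Stay): (8,6) (1,8).
Under RHydg, Ada's choice at the node after R-In-T and at the node after R-Stay-w can never be reached regardless of what Ben does, so varying those choices leaves every outcome unchanged.
Holding the reachable choices fixed and varying the unreachable ones freely already gives 2 × 2 = 4 equivalent strategies.
No other strategy reproduces this row, so those 4 are the full class: RHycf, RHycg, RHydf, RHydg.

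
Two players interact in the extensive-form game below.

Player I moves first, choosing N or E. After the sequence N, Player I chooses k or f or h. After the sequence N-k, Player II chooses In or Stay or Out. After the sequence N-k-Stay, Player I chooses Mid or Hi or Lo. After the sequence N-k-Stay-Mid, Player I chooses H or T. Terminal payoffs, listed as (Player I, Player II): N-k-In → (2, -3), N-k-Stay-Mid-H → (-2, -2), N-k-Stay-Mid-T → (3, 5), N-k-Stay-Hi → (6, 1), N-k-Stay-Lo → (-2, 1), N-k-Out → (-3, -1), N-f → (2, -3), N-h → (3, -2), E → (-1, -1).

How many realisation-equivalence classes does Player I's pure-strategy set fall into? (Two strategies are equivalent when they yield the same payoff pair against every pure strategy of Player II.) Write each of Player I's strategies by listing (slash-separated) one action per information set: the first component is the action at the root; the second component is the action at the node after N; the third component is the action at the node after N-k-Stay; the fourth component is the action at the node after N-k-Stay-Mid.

Player I has 36 pure strategies: N/k/Mid/H, N/k/Mid/T, N/k/Hi/H, N/k/Hi/T, N/k/Lo/H, N/k/Lo/T, N/f/Mid/H, N/f/Mid/T, N/f/Hi/H, N/f/Hi/T, N/f/Lo/H, N/f/Lo/T, N/h/Mid/H, N/h/Mid/T, N/h/Hi/H, N/h/Hi/T, N/h/Lo/H, N/h/Lo/T, E/k/Mid/H, E/k/Mid/T, E/k/Hi/H, E/k/Hi/T, E/k/Lo/H, E/k/Lo/T, E/f/Mid/H, E/f/Mid/T, E/f/Hi/H, E/f/Hi/T, E/f/Lo/H, E/f/Lo/T, E/h/Mid/H, E/h/Mid/T, E/h/Hi/H, E/h/Hi/T, E/h/Lo/H, E/h/Lo/T. Columns: In, Stay, Out.
{N/k/Mid/H} → row (2,-3) (-2,-2) (-3,-1)
{N/k/Mid/T} → row (2,-3) (3,5) (-3,-1)
{N/k/Hi/H, N/k/Hi/T} → row (2,-3) (6,1) (-3,-1)
{N/k/Lo/H, N/k/Lo/T} → row (2,-3) (-2,1) (-3,-1)
{N/f/Mid/H, N/f/Mid/T, N/f/Hi/H, N/f/Hi/T, N/f/Lo/H, N/f/Lo/T} → row (2,-3) (2,-3) (2,-3)
{N/h/Mid/H, N/h/Mid/T, N/h/Hi/H, N/h/Hi/T, N/h/Lo/H, N/h/Lo/T} → row (3,-2) (3,-2) (3,-2)
{E/k/Mid/H, E/k/Mid/T, E/k/Hi/H, E/k/Hi/T, E/k/Lo/H, E/k/Lo/T, E/f/Mid/H, E/f/Mid/T, E/f/Hi/H, E/f/Hi/T, E/f/Lo/H, E/f/Lo/T, E/h/Mid/H, E/h/Mid/T, E/h/Hi/H, E/h/Hi/T, E/h/Lo/H, E/h/Lo/T} → row (-1,-1) (-1,-1) (-1,-1)
That's 7 distinct rows out of 36 strategies.

7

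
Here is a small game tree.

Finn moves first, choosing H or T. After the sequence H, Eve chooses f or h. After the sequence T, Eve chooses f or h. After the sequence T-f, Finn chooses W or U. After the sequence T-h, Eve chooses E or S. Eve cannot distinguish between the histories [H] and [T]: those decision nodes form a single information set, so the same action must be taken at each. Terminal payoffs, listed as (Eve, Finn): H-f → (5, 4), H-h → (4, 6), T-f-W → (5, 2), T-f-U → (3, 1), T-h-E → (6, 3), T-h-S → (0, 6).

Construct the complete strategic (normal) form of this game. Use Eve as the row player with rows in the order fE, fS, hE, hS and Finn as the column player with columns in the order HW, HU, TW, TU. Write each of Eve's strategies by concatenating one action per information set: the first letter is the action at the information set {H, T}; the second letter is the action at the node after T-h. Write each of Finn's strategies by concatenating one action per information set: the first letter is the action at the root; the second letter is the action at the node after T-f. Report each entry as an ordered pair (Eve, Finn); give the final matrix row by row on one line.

fE: (5,4) (5,4) (5,2) (3,1) | fS: (5,4) (5,4) (5,2) (3,1) | hE: (4,6) (4,6) (6,3) (6,3) | hS: (4,6) (4,6) (0,6) (0,6)

           HW       HU       TW       TU
  fE    (5,4)    (5,4)    (5,2)    (3,1)
  fS    (5,4)    (5,4)    (5,2)    (3,1)
  hE    (4,6)    (4,6)    (6,3)    (6,3)
  hS    (4,6)    (4,6)    (0,6)    (0,6)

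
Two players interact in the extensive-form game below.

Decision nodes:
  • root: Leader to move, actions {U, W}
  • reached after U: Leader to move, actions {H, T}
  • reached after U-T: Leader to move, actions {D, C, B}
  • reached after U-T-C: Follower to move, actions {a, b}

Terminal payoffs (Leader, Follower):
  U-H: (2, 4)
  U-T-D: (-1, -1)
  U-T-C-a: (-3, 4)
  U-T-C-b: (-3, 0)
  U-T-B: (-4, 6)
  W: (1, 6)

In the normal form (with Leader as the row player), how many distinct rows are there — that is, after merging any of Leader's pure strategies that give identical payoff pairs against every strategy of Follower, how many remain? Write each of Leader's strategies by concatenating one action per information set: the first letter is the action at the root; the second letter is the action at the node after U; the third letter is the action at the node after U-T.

5

Leader has 12 pure strategies: UHD, UHC, UHB, UTD, UTC, UTB, WHD, WHC, WHB, WTD, WTC, WTB. Columns: a, b.
{UHD, UHC, UHB} → row (2,4) (2,4)
{UTD} → row (-1,-1) (-1,-1)
{UTC} → row (-3,4) (-3,0)
{UTB} → row (-4,6) (-4,6)
{WHD, WHC, WHB, WTD, WTC, WTB} → row (1,6) (1,6)
That's 5 distinct rows out of 12 strategies.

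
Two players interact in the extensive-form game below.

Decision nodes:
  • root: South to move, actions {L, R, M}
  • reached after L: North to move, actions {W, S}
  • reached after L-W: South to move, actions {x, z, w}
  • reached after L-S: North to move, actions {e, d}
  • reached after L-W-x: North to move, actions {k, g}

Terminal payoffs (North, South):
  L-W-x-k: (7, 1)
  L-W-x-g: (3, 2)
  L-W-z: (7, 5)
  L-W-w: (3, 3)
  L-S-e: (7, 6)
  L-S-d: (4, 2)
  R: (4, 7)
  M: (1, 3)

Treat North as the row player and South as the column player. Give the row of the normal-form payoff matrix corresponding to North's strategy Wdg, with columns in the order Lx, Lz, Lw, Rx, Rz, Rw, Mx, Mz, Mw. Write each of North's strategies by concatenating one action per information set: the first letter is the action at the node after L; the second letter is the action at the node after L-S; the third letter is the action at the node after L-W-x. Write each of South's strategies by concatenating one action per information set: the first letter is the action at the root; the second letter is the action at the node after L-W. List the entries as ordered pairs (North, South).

vs Lx: South plays L → North plays W at [L] → South plays x at [L-W] → North plays g at [L-W-x] → (3, 2)
vs Lz: South plays L → North plays W at [L] → South plays z at [L-W] → (7, 5)
vs Lw: South plays L → North plays W at [L] → South plays w at [L-W] → (3, 3)
vs Rx: South plays R → (4, 7)
vs Rz: South plays R → (4, 7)
vs Rw: South plays R → (4, 7)
vs Mx: South plays M → (1, 3)
vs Mz: South plays M → (1, 3)
vs Mw: South plays M → (1, 3)

(3,2) (7,5) (3,3) (4,7) (4,7) (4,7) (1,3) (1,3) (1,3)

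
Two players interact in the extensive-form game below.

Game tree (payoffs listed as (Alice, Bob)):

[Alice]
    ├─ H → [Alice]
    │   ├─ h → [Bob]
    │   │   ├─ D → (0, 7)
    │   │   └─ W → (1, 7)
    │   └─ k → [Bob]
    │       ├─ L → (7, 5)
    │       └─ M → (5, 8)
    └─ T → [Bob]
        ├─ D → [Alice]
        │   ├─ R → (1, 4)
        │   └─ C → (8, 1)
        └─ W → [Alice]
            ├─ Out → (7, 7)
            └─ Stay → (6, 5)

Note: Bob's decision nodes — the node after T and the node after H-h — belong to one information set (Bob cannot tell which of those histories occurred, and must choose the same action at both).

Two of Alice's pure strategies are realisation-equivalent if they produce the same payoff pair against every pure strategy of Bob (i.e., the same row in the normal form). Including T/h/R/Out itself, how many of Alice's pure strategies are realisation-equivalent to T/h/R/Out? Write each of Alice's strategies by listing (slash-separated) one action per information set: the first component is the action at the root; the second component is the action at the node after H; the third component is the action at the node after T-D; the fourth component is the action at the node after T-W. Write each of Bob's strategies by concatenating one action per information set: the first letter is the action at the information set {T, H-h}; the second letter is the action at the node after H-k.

Row for T/h/R/Out (columns DL, DM, WL, WM): (1,4) (1,4) (7,7) (7,7).
Under T/h/R/Out, Alice's choice at the node after H can never be reached regardless of what Bob does, so varying those choices leaves every outcome unchanged.
Holding the reachable choices fixed and varying the unreachable one freely already gives 2 equivalent strategies.
No other strategy reproduces this row, so those 2 are the full class: T/h/R/Out, T/k/R/Out.

2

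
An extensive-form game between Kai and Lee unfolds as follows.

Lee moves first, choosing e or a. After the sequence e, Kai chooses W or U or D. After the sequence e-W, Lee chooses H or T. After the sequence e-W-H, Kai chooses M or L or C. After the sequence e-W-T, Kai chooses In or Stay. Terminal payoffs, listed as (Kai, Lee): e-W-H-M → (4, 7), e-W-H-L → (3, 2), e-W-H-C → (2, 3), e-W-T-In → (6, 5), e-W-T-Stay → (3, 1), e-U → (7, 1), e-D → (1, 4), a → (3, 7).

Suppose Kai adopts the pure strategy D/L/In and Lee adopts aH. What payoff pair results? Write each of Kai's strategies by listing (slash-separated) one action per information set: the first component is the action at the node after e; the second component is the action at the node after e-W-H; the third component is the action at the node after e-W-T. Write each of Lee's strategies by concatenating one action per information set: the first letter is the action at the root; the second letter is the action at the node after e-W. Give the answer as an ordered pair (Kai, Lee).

(3, 7)

Trace the play path from the root:
  Lee plays a
→ terminal payoff (3, 7).
(Kai's choice at the node after e is never reached on this path, so it doesn't affect the outcome.)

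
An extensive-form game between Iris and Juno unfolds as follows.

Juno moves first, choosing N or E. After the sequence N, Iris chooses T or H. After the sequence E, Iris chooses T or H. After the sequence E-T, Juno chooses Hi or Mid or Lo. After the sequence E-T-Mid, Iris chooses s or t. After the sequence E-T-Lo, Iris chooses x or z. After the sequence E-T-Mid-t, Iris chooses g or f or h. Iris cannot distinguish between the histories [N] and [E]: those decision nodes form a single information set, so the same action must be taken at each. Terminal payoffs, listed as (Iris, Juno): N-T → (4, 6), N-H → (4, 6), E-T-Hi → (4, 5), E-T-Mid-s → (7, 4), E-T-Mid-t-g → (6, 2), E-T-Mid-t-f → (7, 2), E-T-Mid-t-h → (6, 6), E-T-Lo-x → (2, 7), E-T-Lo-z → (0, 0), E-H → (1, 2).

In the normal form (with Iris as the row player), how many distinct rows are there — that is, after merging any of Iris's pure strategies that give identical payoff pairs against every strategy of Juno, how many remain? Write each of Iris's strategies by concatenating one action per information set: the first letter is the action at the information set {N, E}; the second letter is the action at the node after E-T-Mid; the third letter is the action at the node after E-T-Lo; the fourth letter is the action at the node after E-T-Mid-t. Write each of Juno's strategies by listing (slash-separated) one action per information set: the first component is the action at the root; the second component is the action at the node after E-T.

Iris has 24 pure strategies: Tsxg, Tsxf, Tsxh, Tszg, Tszf, Tszh, Ttxg, Ttxf, Ttxh, Ttzg, Ttzf, Ttzh, Hsxg, Hsxf, Hsxh, Hszg, Hszf, Hszh, Htxg, Htxf, Htxh, Htzg, Htzf, Htzh. Columns: N/Hi, N/Mid, N/Lo, E/Hi, E/Mid, E/Lo.
{Tsxg, Tsxf, Tsxh} → row (4,6) (4,6) (4,6) (4,5) (7,4) (2,7)
{Tszg, Tszf, Tszh} → row (4,6) (4,6) (4,6) (4,5) (7,4) (0,0)
{Ttxg} → row (4,6) (4,6) (4,6) (4,5) (6,2) (2,7)
{Ttxf} → row (4,6) (4,6) (4,6) (4,5) (7,2) (2,7)
{Ttxh} → row (4,6) (4,6) (4,6) (4,5) (6,6) (2,7)
{Ttzg} → row (4,6) (4,6) (4,6) (4,5) (6,2) (0,0)
{Ttzf} → row (4,6) (4,6) (4,6) (4,5) (7,2) (0,0)
{Ttzh} → row (4,6) (4,6) (4,6) (4,5) (6,6) (0,0)
{Hsxg, Hsxf, Hsxh, Hszg, Hszf, Hszh, Htxg, Htxf, Htxh, Htzg, Htzf, Htzh} → row (4,6) (4,6) (4,6) (1,2) (1,2) (1,2)
That's 9 distinct rows out of 24 strategies.

9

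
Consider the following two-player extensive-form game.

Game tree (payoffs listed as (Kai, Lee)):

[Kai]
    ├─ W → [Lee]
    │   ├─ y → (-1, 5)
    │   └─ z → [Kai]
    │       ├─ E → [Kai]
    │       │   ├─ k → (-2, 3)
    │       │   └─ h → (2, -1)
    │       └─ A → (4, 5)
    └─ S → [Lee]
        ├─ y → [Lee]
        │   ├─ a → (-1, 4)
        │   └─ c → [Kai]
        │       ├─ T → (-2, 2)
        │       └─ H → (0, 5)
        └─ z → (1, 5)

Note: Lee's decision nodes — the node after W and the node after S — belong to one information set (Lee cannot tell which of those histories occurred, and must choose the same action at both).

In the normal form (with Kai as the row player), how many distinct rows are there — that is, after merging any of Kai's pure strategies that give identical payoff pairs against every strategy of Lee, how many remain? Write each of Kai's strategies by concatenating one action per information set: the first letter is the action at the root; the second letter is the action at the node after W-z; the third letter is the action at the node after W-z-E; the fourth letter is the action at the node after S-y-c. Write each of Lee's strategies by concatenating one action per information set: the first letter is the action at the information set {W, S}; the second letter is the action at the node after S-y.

Kai has 16 pure strategies: WEkT, WEkH, WEhT, WEhH, WAkT, WAkH, WAhT, WAhH, SEkT, SEkH, SEhT, SEhH, SAkT, SAkH, SAhT, SAhH. Columns: ya, yc, za, zc.
{WEkT, WEkH} → row (-1,5) (-1,5) (-2,3) (-2,3)
{WEhT, WEhH} → row (-1,5) (-1,5) (2,-1) (2,-1)
{WAkT, WAkH, WAhT, WAhH} → row (-1,5) (-1,5) (4,5) (4,5)
{SEkT, SEhT, SAkT, SAhT} → row (-1,4) (-2,2) (1,5) (1,5)
{SEkH, SEhH, SAkH, SAhH} → row (-1,4) (0,5) (1,5) (1,5)
That's 5 distinct rows out of 16 strategies.

5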